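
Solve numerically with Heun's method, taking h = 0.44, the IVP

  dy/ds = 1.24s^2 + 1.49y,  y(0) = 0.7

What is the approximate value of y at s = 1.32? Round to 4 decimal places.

Heun: k1 = f(s_n, y_n); k2 = f(s_n + h, y_n + h·k1); y_{n+1} = y_n + (h/2)·(k1 + k2).
s=0.000000, y=0.700000:
  k1 = f(0.000000, 0.700000) = 1.043000
  k2 = f(0.440000, 1.158920) = 1.966855
  y ← 0.700000 + (0.44/2)·(1.043000 + 1.966855) = 1.362168
s=0.440000, y=1.362168:
  k1 = f(0.440000, 1.362168) = 2.269694
  k2 = f(0.880000, 2.360834) = 4.477898
  y ← 1.362168 + (0.44/2)·(2.269694 + 4.477898) = 2.846638
s=0.880000, y=2.846638:
  k1 = f(0.880000, 2.846638) = 5.201747
  k2 = f(1.320000, 5.135407) = 9.812333
  y ← 2.846638 + (0.44/2)·(5.201747 + 9.812333) = 6.149736
y(1.32) ≈ 6.1497

6.1497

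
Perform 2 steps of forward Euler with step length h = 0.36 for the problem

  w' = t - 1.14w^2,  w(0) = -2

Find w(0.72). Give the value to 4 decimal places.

-8.9544

Euler: w_{n+1} = w_n + h·f(t_n, w_n).
t=0.000000, w=-2.000000: f=-4.560000 → w ← -2.000000 + 0.36·(-4.560000) = -3.641600
t=0.360000, w=-3.641600: f=-14.757826 → w ← -3.641600 + 0.36·(-14.757826) = -8.954417
w(0.72) ≈ -8.9544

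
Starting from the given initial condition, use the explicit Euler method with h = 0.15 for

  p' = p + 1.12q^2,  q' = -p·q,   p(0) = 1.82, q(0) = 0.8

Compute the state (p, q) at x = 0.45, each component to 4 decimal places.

3.0010, 0.2384

Euler on (p,q): p_{n+1} = p_n + h·p', q_{n+1} = q_n + h·q'.
0.000000: (1.820000, 0.800000); f=(2.536800, -1.456000) → (2.200520, 0.581600)
0.150000: (2.200520, 0.581600); f=(2.579370, -1.279822) → (2.587425, 0.389627)
0.300000: (2.587425, 0.389627); f=(2.757451, -1.008130) → (3.001043, 0.238407)
(p(0.45), q(0.45)) ≈ (3.0010, 0.2384)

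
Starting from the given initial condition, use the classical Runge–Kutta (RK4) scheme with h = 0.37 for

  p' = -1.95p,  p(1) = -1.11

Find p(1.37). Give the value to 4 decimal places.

-0.5411

RK4: k1 = f(s_n, p_n); k2 = f(s_n + h/2, p_n + (h/2)·k1); k3 = f(s_n + h/2, p_n + (h/2)·k2); k4 = f(s_n + h, p_n + h·k3); p_{n+1} = p_n + (h/6)·(k1 + 2k2 + 2k3 + k4).
s=1.000000, p=-1.110000:
  k1 = f(1.000000, -1.110000) = 2.164500
  k2 = f(1.185000, -0.709568) = 1.383657
  k3 = f(1.185000, -0.854024) = 1.665346
  k4 = f(1.370000, -0.493822) = 0.962953
  p ← -1.110000 + (0.37/6)·(k1 + 2k2 + 2k3 + k4) = -0.541097
p(1.37) ≈ -0.5411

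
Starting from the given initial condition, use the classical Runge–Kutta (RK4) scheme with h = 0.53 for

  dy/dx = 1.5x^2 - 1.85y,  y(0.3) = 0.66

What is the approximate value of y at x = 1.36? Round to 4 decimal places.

0.8423

RK4: k1 = f(x_n, y_n); k2 = f(x_n + h/2, y_n + (h/2)·k1); k3 = f(x_n + h/2, y_n + (h/2)·k2); k4 = f(x_n + h, y_n + h·k3); y_{n+1} = y_n + (h/6)·(k1 + 2k2 + 2k3 + k4).
x=0.300000, y=0.660000:
  k1 = f(0.300000, 0.660000) = -1.086000
  k2 = f(0.565000, 0.372210) = -0.209751
  k3 = f(0.565000, 0.604416) = -0.639332
  k4 = f(0.830000, 0.321154) = 0.439215
  y ← 0.660000 + (0.53/6)·(k1 + 2k2 + 2k3 + k4) = 0.452863
x=0.830000, y=0.452863:
  k1 = f(0.830000, 0.452863) = 0.195554
  k2 = f(1.095000, 0.504684) = 0.864871
  k3 = f(1.095000, 0.682054) = 0.536738
  k4 = f(1.360000, 0.737334) = 1.410332
  y ← 0.452863 + (0.53/6)·(k1 + 2k2 + 2k3 + k4) = 0.842334
y(1.36) ≈ 0.8423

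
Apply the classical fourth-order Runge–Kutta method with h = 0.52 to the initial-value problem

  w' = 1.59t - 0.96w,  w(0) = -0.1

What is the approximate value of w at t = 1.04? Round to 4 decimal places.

0.5966

RK4: k1 = f(t_n, w_n); k2 = f(t_n + h/2, w_n + (h/2)·k1); k3 = f(t_n + h/2, w_n + (h/2)·k2); k4 = f(t_n + h, w_n + h·k3); w_{n+1} = w_n + (h/6)·(k1 + 2k2 + 2k3 + k4).
t=0.000000, w=-0.100000:
  k1 = f(0.000000, -0.100000) = 0.096000
  k2 = f(0.260000, -0.075040) = 0.485438
  k3 = f(0.260000, 0.026214) = 0.388235
  k4 = f(0.520000, 0.101882) = 0.728993
  w ← -0.100000 + (0.52/6)·(k1 + 2k2 + 2k3 + k4) = 0.122936
t=0.520000, w=0.122936:
  k1 = f(0.520000, 0.122936) = 0.708781
  k2 = f(0.780000, 0.307219) = 0.945270
  k3 = f(0.780000, 0.368706) = 0.886242
  k4 = f(1.040000, 0.583782) = 1.093169
  w ← 0.122936 + (0.52/6)·(k1 + 2k2 + 2k3 + k4) = 0.596567
w(1.04) ≈ 0.5966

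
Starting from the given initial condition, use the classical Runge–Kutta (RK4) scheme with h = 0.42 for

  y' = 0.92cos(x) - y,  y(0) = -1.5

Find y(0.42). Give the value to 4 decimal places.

-0.6805

RK4: k1 = f(x_n, y_n); k2 = f(x_n + h/2, y_n + (h/2)·k1); k3 = f(x_n + h/2, y_n + (h/2)·k2); k4 = f(x_n + h, y_n + h·k3); y_{n+1} = y_n + (h/6)·(k1 + 2k2 + 2k3 + k4).
x=0.000000, y=-1.500000:
  k1 = f(0.000000, -1.500000) = 2.420000
  k2 = f(0.210000, -0.991800) = 1.891588
  k3 = f(0.210000, -1.102766) = 2.002555
  k4 = f(0.420000, -0.658927) = 1.498969
  y ← -1.500000 + (0.42/6)·(k1 + 2k2 + 2k3 + k4) = -0.680492
y(0.42) ≈ -0.6805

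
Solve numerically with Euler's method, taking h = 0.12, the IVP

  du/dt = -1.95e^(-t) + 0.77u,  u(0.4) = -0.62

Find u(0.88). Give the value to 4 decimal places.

-1.4976

Euler: u_{n+1} = u_n + h·f(t_n, u_n).
t=0.400000, u=-0.620000: f=-1.784524 → u ← -0.620000 + 0.12·(-1.784524) = -0.834143
t=0.520000, u=-0.834143: f=-1.801605 → u ← -0.834143 + 0.12·(-1.801605) = -1.050336
t=0.640000, u=-1.050336: f=-1.836979 → u ← -1.050336 + 0.12·(-1.836979) = -1.270773
t=0.760000, u=-1.270773: f=-1.890445 → u ← -1.270773 + 0.12·(-1.890445) = -1.497626
u(0.88) ≈ -1.4976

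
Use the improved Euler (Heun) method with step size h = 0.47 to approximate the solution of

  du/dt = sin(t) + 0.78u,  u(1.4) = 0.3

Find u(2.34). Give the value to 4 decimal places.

Heun: k1 = f(t_n, u_n); k2 = f(t_n + h, u_n + h·k1); u_{n+1} = u_n + (h/2)·(k1 + k2).
t=1.400000, u=0.300000:
  k1 = f(1.400000, 0.300000) = 1.219450
  k2 = f(1.870000, 0.873141) = 1.636622
  u ← 0.300000 + (0.47/2)·(1.219450 + 1.636622) = 0.971177
t=1.870000, u=0.971177:
  k1 = f(1.870000, 0.971177) = 1.713089
  k2 = f(2.340000, 1.776329) = 2.104001
  u ← 0.971177 + (0.47/2)·(1.713089 + 2.104001) = 1.868193
u(2.34) ≈ 1.8682

1.8682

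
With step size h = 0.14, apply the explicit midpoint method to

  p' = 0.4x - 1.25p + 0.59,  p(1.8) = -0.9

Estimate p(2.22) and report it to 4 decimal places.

-0.0776

Midpoint: k1 = f(x_n, p_n); k2 = f(x_n + h/2, p_n + (h/2)·k1); p_{n+1} = p_n + h·k2.
x=1.800000, p=-0.900000:
  k1 = f(1.800000, -0.900000) = 2.435000
  k2 = f(1.870000, -0.729550) = 2.249938
  p ← -0.900000 + 0.14·2.249938 = -0.585009
x=1.940000, p=-0.585009:
  k1 = f(1.940000, -0.585009) = 2.097261
  k2 = f(2.010000, -0.438200) = 1.941751
  p ← -0.585009 + 0.14·1.941751 = -0.313164
x=2.080000, p=-0.313164:
  k1 = f(2.080000, -0.313164) = 1.813455
  k2 = f(2.150000, -0.186222) = 1.682777
  p ← -0.313164 + 0.14·1.682777 = -0.077575
p(2.22) ≈ -0.0776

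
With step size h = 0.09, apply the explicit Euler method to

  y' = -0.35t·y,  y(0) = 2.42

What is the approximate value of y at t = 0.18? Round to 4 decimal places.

Euler: y_{n+1} = y_n + h·f(t_n, y_n).
t=0.000000, y=2.420000: f=0.000000 → y ← 2.420000 + 0.09·0.000000 = 2.420000
t=0.090000, y=2.420000: f=-0.076230 → y ← 2.420000 + 0.09·(-0.076230) = 2.413139
y(0.18) ≈ 2.4131

2.4131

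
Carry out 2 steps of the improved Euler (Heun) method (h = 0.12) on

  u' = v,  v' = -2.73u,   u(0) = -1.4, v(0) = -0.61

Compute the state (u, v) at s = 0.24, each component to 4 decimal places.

-1.4340, 0.3370

Heun on (u,v): k1 = f(s_n, state_n); k2 = f(s_n + h, state_n + h·k1); state_{n+1} = state_n + (h/2)·(k1 + k2).
0.000000: (-1.400000, -0.610000)
  k1 = (-0.610000, 3.822000)
  predictor → (-1.473200, -0.151360)
  k2 = (-0.151360, 4.021836)
  → (-1.445682, -0.139370)
0.120000: (-1.445682, -0.139370)
  k1 = (-0.139370, 3.946711)
  predictor → (-1.462406, 0.334235)
  k2 = (0.334235, 3.992368)
  → (-1.433990, 0.336975)
(u(0.24), v(0.24)) ≈ (-1.4340, 0.3370)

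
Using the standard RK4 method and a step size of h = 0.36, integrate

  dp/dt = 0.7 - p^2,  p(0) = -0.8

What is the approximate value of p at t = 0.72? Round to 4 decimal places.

-0.7204

RK4: k1 = f(t_n, p_n); k2 = f(t_n + h/2, p_n + (h/2)·k1); k3 = f(t_n + h/2, p_n + (h/2)·k2); k4 = f(t_n + h, p_n + h·k3); p_{n+1} = p_n + (h/6)·(k1 + 2k2 + 2k3 + k4).
t=0.000000, p=-0.800000:
  k1 = f(0.000000, -0.800000) = 0.060000
  k2 = f(0.180000, -0.789200) = 0.077163
  k3 = f(0.180000, -0.786111) = 0.082030
  k4 = f(0.360000, -0.770469) = 0.106377
  p ← -0.800000 + (0.36/6)·(k1 + 2k2 + 2k3 + k4) = -0.770914
t=0.360000, p=-0.770914:
  k1 = f(0.360000, -0.770914) = 0.105691
  k2 = f(0.540000, -0.751890) = 0.134662
  k3 = f(0.540000, -0.746675) = 0.142476
  k4 = f(0.720000, -0.719623) = 0.182143
  p ← -0.770914 + (0.36/6)·(k1 + 2k2 + 2k3 + k4) = -0.720387
p(0.72) ≈ -0.7204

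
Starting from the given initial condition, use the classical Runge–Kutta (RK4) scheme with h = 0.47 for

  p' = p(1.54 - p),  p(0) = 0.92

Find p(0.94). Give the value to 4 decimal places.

RK4: k1 = f(x_n, p_n); k2 = f(x_n + h/2, p_n + (h/2)·k1); k3 = f(x_n + h/2, p_n + (h/2)·k2); k4 = f(x_n + h, p_n + h·k3); p_{n+1} = p_n + (h/6)·(k1 + 2k2 + 2k3 + k4).
x=0.000000, p=0.920000:
  k1 = f(0.000000, 0.920000) = 0.570400
  k2 = f(0.235000, 1.054044) = 0.512219
  k3 = f(0.235000, 1.040371) = 0.519799
  k4 = f(0.470000, 1.164306) = 0.437423
  p ← 0.920000 + (0.47/6)·(k1 + 2k2 + 2k3 + k4) = 1.160629
x=0.470000, p=1.160629:
  k1 = f(0.470000, 1.160629) = 0.440309
  k2 = f(0.705000, 1.264102) = 0.348764
  k3 = f(0.705000, 1.242588) = 0.369560
  k4 = f(0.940000, 1.334322) = 0.274440
  p ← 1.160629 + (0.47/6)·(k1 + 2k2 + 2k3 + k4) = 1.329155
p(0.94) ≈ 1.3292

1.3292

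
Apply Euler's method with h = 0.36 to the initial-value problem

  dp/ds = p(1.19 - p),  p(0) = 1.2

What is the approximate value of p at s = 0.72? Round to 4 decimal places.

1.1932

Euler: p_{n+1} = p_n + h·f(s_n, p_n).
s=0.000000, p=1.200000: f=-0.012000 → p ← 1.200000 + 0.36·(-0.012000) = 1.195680
s=0.360000, p=1.195680: f=-0.006791 → p ← 1.195680 + 0.36·(-0.006791) = 1.193235
p(0.72) ≈ 1.1932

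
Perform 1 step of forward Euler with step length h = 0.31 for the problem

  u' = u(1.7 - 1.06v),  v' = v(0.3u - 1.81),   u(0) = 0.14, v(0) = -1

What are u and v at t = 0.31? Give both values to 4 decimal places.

Euler on (u,v): u_{n+1} = u_n + h·u', v_{n+1} = v_n + h·v'.
0.000000: (0.140000, -1.000000); f=(0.386400, 1.768000) → (0.259784, -0.451920)
(u(0.31), v(0.31)) ≈ (0.2598, -0.4519)

0.2598, -0.4519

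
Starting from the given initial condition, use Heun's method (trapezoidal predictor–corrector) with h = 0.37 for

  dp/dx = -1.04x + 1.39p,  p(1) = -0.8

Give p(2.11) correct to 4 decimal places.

Heun: k1 = f(x_n, p_n); k2 = f(x_n + h, p_n + h·k1); p_{n+1} = p_n + (h/2)·(k1 + k2).
x=1.000000, p=-0.800000:
  k1 = f(1.000000, -0.800000) = -2.152000
  k2 = f(1.370000, -1.596240) = -3.643574
  p ← -0.800000 + (0.37/2)·(-2.152000 + (-3.643574)) = -1.872181
x=1.370000, p=-1.872181:
  k1 = f(1.370000, -1.872181) = -4.027132
  k2 = f(1.740000, -3.362220) = -6.483086
  p ← -1.872181 + (0.37/2)·(-4.027132 + (-6.483086)) = -3.816571
x=1.740000, p=-3.816571:
  k1 = f(1.740000, -3.816571) = -7.114634
  k2 = f(2.110000, -6.448986) = -11.158490
  p ← -3.816571 + (0.37/2)·(-7.114634 + (-11.158490)) = -7.197099
p(2.11) ≈ -7.1971

-7.1971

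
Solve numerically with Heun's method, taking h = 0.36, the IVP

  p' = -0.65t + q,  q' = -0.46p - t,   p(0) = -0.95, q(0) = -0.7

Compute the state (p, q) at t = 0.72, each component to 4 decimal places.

-1.5404, -0.5552

Heun on (p,q): k1 = f(t_n, state_n); k2 = f(t_n + h, state_n + h·k1); state_{n+1} = state_n + (h/2)·(k1 + k2).
0.000000: (-0.950000, -0.700000)
  k1 = (-0.700000, 0.437000)
  predictor → (-1.202000, -0.542680)
  k2 = (-0.776680, 0.192920)
  → (-1.215802, -0.586614)
0.360000: (-1.215802, -0.586614)
  k1 = (-0.820614, 0.199269)
  predictor → (-1.511224, -0.514878)
  k2 = (-0.982878, -0.024837)
  → (-1.540431, -0.555217)
(p(0.72), q(0.72)) ≈ (-1.5404, -0.5552)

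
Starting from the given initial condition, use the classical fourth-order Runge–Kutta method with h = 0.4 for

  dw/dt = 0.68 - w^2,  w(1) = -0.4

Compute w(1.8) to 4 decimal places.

0.1066

RK4: k1 = f(t_n, w_n); k2 = f(t_n + h/2, w_n + (h/2)·k1); k3 = f(t_n + h/2, w_n + (h/2)·k2); k4 = f(t_n + h, w_n + h·k3); w_{n+1} = w_n + (h/6)·(k1 + 2k2 + 2k3 + k4).
t=1.000000, w=-0.400000:
  k1 = f(1.000000, -0.400000) = 0.520000
  k2 = f(1.200000, -0.296000) = 0.592384
  k3 = f(1.200000, -0.281523) = 0.600745
  k4 = f(1.400000, -0.159702) = 0.654495
  w ← -0.400000 + (0.4/6)·(k1 + 2k2 + 2k3 + k4) = -0.162616
t=1.400000, w=-0.162616:
  k1 = f(1.400000, -0.162616) = 0.653556
  k2 = f(1.600000, -0.031905) = 0.678982
  k3 = f(1.600000, -0.026820) = 0.679281
  k4 = f(1.800000, 0.109096) = 0.668098
  w ← -0.162616 + (0.4/6)·(k1 + 2k2 + 2k3 + k4) = 0.106595
w(1.8) ≈ 0.1066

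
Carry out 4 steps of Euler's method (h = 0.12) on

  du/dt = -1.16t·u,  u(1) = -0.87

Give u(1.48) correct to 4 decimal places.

-0.4240

Euler: u_{n+1} = u_n + h·f(t_n, u_n).
t=1.000000, u=-0.870000: f=1.009200 → u ← -0.870000 + 0.12·1.009200 = -0.748896
t=1.120000, u=-0.748896: f=0.972966 → u ← -0.748896 + 0.12·0.972966 = -0.632140
t=1.240000, u=-0.632140: f=0.909270 → u ← -0.632140 + 0.12·0.909270 = -0.523028
t=1.360000, u=-0.523028: f=0.825128 → u ← -0.523028 + 0.12·0.825128 = -0.424012
u(1.48) ≈ -0.4240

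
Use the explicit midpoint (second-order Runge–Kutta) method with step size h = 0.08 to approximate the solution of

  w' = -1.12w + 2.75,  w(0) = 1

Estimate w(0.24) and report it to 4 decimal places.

1.3426

Midpoint: k1 = f(x_n, w_n); k2 = f(x_n + h/2, w_n + (h/2)·k1); w_{n+1} = w_n + h·k2.
x=0.000000, w=1.000000:
  k1 = f(0.000000, 1.000000) = 1.630000
  k2 = f(0.040000, 1.065200) = 1.556976
  w ← 1.000000 + 0.08·1.556976 = 1.124558
x=0.080000, w=1.124558:
  k1 = f(0.080000, 1.124558) = 1.490495
  k2 = f(0.120000, 1.184178) = 1.423721
  w ← 1.124558 + 0.08·1.423721 = 1.238456
x=0.160000, w=1.238456:
  k1 = f(0.160000, 1.238456) = 1.362930
  k2 = f(0.200000, 1.292973) = 1.301870
  w ← 1.238456 + 0.08·1.301870 = 1.342605
w(0.24) ≈ 1.3426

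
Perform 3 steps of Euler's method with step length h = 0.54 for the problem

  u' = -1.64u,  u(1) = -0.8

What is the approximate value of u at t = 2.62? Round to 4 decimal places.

-0.0012

Euler: u_{n+1} = u_n + h·f(t_n, u_n).
t=1.000000, u=-0.800000: f=1.312000 → u ← -0.800000 + 0.54·1.312000 = -0.091520
t=1.540000, u=-0.091520: f=0.150093 → u ← -0.091520 + 0.54·0.150093 = -0.010470
t=2.080000, u=-0.010470: f=0.017171 → u ← -0.010470 + 0.54·0.017171 = -0.001198
u(2.62) ≈ -0.0012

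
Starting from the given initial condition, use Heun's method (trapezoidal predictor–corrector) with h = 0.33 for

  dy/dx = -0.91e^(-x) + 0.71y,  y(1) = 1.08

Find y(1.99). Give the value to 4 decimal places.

1.8440

Heun: k1 = f(x_n, y_n); k2 = f(x_n + h, y_n + h·k1); y_{n+1} = y_n + (h/2)·(k1 + k2).
x=1.000000, y=1.080000:
  k1 = f(1.000000, 1.080000) = 0.432030
  k2 = f(1.330000, 1.222570) = 0.627350
  y ← 1.080000 + (0.33/2)·(0.432030 + 0.627350) = 1.254798
x=1.330000, y=1.254798:
  k1 = f(1.330000, 1.254798) = 0.650232
  k2 = f(1.660000, 1.469374) = 0.870229
  y ← 1.254798 + (0.33/2)·(0.650232 + 0.870229) = 1.505674
x=1.660000, y=1.505674:
  k1 = f(1.660000, 1.505674) = 0.896002
  k2 = f(1.990000, 1.801354) = 1.154569
  y ← 1.505674 + (0.33/2)·(0.896002 + 1.154569) = 1.844018
y(1.99) ≈ 1.8440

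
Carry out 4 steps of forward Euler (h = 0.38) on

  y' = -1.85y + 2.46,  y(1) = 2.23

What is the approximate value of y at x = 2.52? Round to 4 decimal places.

Euler: y_{n+1} = y_n + h·f(x_n, y_n).
x=1.000000, y=2.230000: f=-1.665500 → y ← 2.230000 + 0.38·(-1.665500) = 1.597110
x=1.380000, y=1.597110: f=-0.494654 → y ← 1.597110 + 0.38·(-0.494654) = 1.409142
x=1.760000, y=1.409142: f=-0.146912 → y ← 1.409142 + 0.38·(-0.146912) = 1.353315
x=2.140000, y=1.353315: f=-0.043633 → y ← 1.353315 + 0.38·(-0.043633) = 1.336735
y(2.52) ≈ 1.3367

1.3367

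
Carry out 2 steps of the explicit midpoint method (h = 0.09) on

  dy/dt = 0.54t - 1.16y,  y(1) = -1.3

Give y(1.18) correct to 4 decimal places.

-0.9596

Midpoint: k1 = f(t_n, y_n); k2 = f(t_n + h/2, y_n + (h/2)·k1); y_{n+1} = y_n + h·k2.
t=1.000000, y=-1.300000:
  k1 = f(1.000000, -1.300000) = 2.048000
  k2 = f(1.045000, -1.207840) = 1.965394
  y ← -1.300000 + 0.09·1.965394 = -1.123115
t=1.090000, y=-1.123115:
  k1 = f(1.090000, -1.123115) = 1.891413
  k2 = f(1.135000, -1.038001) = 1.816981
  y ← -1.123115 + 0.09·1.816981 = -0.959586
y(1.18) ≈ -0.9596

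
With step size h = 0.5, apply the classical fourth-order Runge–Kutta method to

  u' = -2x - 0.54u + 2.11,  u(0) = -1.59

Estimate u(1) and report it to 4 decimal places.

RK4: k1 = f(x_n, u_n); k2 = f(x_n + h/2, u_n + (h/2)·k1); k3 = f(x_n + h/2, u_n + (h/2)·k2); k4 = f(x_n + h, u_n + h·k3); u_{n+1} = u_n + (h/6)·(k1 + 2k2 + 2k3 + k4).
x=0.000000, u=-1.590000:
  k1 = f(0.000000, -1.590000) = 2.968600
  k2 = f(0.250000, -0.847850) = 2.067839
  k3 = f(0.250000, -1.073040) = 2.189442
  k4 = f(0.500000, -0.495279) = 1.377451
  u ← -1.590000 + (0.5/6)·(k1 + 2k2 + 2k3 + k4) = -0.518282
x=0.500000, u=-0.518282:
  k1 = f(0.500000, -0.518282) = 1.389872
  k2 = f(0.750000, -0.170814) = 0.702240
  k3 = f(0.750000, -0.342722) = 0.795070
  k4 = f(1.000000, -0.120747) = 0.175204
  u ← -0.518282 + (0.5/6)·(k1 + 2k2 + 2k3 + k4) = -0.138308
u(1) ≈ -0.1383

-0.1383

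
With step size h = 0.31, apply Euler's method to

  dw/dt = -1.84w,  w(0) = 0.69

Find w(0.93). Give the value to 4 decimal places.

0.0547

Euler: w_{n+1} = w_n + h·f(t_n, w_n).
t=0.000000, w=0.690000: f=-1.269600 → w ← 0.690000 + 0.31·(-1.269600) = 0.296424
t=0.310000, w=0.296424: f=-0.545420 → w ← 0.296424 + 0.31·(-0.545420) = 0.127344
t=0.620000, w=0.127344: f=-0.234313 → w ← 0.127344 + 0.31·(-0.234313) = 0.054707
w(0.93) ≈ 0.0547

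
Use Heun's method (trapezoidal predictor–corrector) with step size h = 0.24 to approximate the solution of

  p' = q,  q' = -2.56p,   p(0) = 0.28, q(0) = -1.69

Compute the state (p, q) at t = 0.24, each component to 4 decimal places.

-0.1462, -1.7374

Heun on (p,q): k1 = f(t_n, state_n); k2 = f(t_n + h, state_n + h·k1); state_{n+1} = state_n + (h/2)·(k1 + k2).
0.000000: (0.280000, -1.690000)
  k1 = (-1.690000, -0.716800)
  predictor → (-0.125600, -1.862032)
  k2 = (-1.862032, 0.321536)
  → (-0.146244, -1.737432)
(p(0.24), q(0.24)) ≈ (-0.1462, -1.7374)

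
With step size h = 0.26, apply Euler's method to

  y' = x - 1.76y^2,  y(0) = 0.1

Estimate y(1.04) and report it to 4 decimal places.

0.4488

Euler: y_{n+1} = y_n + h·f(x_n, y_n).
x=0.000000, y=0.100000: f=-0.017600 → y ← 0.100000 + 0.26·(-0.017600) = 0.095424
x=0.260000, y=0.095424: f=0.243974 → y ← 0.095424 + 0.26·0.243974 = 0.158857
x=0.520000, y=0.158857: f=0.475585 → y ← 0.158857 + 0.26·0.475585 = 0.282509
x=0.780000, y=0.282509: f=0.639532 → y ← 0.282509 + 0.26·0.639532 = 0.448788
y(1.04) ≈ 0.4488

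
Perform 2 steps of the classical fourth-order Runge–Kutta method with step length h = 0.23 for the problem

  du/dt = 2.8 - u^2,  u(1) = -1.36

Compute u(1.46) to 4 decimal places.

RK4: k1 = f(t_n, u_n); k2 = f(t_n + h/2, u_n + (h/2)·k1); k3 = f(t_n + h/2, u_n + (h/2)·k2); k4 = f(t_n + h, u_n + h·k3); u_{n+1} = u_n + (h/6)·(k1 + 2k2 + 2k3 + k4).
t=1.000000, u=-1.360000:
  k1 = f(1.000000, -1.360000) = 0.950400
  k2 = f(1.115000, -1.250704) = 1.235740
  k3 = f(1.115000, -1.217890) = 1.316744
  k4 = f(1.230000, -1.057149) = 1.682436
  u ← -1.360000 + (0.23/6)·(k1 + 2k2 + 2k3 + k4) = -1.063384
t=1.230000, u=-1.063384:
  k1 = f(1.230000, -1.063384) = 1.669214
  k2 = f(1.345000, -0.871425) = 2.040619
  k3 = f(1.345000, -0.828713) = 2.113235
  k4 = f(1.460000, -0.577340) = 2.466678
  u ← -1.063384 + (0.23/6)·(k1 + 2k2 + 2k3 + k4) = -0.586380
u(1.46) ≈ -0.5864

-0.5864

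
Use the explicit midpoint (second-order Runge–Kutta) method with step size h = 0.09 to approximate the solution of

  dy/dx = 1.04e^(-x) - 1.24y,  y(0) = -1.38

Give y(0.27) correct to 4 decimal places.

Midpoint: k1 = f(x_n, y_n); k2 = f(x_n + h/2, y_n + (h/2)·k1); y_{n+1} = y_n + h·k2.
x=0.000000, y=-1.380000:
  k1 = f(0.000000, -1.380000) = 2.751200
  k2 = f(0.045000, -1.256196) = 2.551920
  y ← -1.380000 + 0.09·2.551920 = -1.150327
x=0.090000, y=-1.150327:
  k1 = f(0.090000, -1.150327) = 2.376894
  k2 = f(0.135000, -1.043367) = 2.202440
  y ← -1.150327 + 0.09·2.202440 = -0.952108
x=0.180000, y=-0.952108:
  k1 = f(0.180000, -0.952108) = 2.049294
  k2 = f(0.225000, -0.859889) = 1.896720
  y ← -0.952108 + 0.09·1.896720 = -0.781403
y(0.27) ≈ -0.7814

-0.7814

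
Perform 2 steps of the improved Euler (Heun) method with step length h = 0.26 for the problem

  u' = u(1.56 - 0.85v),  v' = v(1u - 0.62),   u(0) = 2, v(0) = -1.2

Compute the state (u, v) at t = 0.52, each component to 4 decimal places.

Heun on (u,v): k1 = f(t_n, state_n); k2 = f(t_n + h, state_n + h·k1); state_{n+1} = state_n + (h/2)·(k1 + k2).
0.000000: (2.000000, -1.200000)
  k1 = (5.160000, -1.656000)
  predictor → (3.341600, -1.630560)
  k2 = (9.844273, -4.437732)
  → (3.950556, -1.992185)
0.260000: (3.950556, -1.992185)
  k1 = (12.852569, -6.635083)
  predictor → (7.292224, -3.717307)
  k2 = (34.417186, -24.802702)
  → (10.095624, -6.079097)
(u(0.52), v(0.52)) ≈ (10.0956, -6.0791)

10.0956, -6.0791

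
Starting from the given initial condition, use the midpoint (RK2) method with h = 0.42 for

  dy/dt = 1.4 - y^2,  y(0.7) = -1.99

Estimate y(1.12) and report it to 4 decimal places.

Midpoint: k1 = f(t_n, y_n); k2 = f(t_n + h/2, y_n + (h/2)·k1); y_{n+1} = y_n + h·k2.
t=0.700000, y=-1.990000:
  k1 = f(0.700000, -1.990000) = -2.560100
  k2 = f(0.910000, -2.527621) = -4.988868
  y ← -1.990000 + 0.42·(-4.988868) = -4.085325
y(1.12) ≈ -4.0853

-4.0853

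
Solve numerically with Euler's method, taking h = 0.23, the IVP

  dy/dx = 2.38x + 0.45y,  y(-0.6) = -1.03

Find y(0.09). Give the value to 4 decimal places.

Euler: y_{n+1} = y_n + h·f(x_n, y_n).
x=-0.600000, y=-1.030000: f=-1.891500 → y ← -1.030000 + 0.23·(-1.891500) = -1.465045
x=-0.370000, y=-1.465045: f=-1.539870 → y ← -1.465045 + 0.23·(-1.539870) = -1.819215
x=-0.140000, y=-1.819215: f=-1.151847 → y ← -1.819215 + 0.23·(-1.151847) = -2.084140
y(0.09) ≈ -2.0841

-2.0841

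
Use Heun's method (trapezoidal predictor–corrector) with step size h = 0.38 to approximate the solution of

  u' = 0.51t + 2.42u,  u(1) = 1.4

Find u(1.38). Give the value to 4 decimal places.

Heun: k1 = f(t_n, u_n); k2 = f(t_n + h, u_n + h·k1); u_{n+1} = u_n + (h/2)·(k1 + k2).
t=1.000000, u=1.400000:
  k1 = f(1.000000, 1.400000) = 3.898000
  k2 = f(1.380000, 2.881240) = 7.676401
  u ← 1.400000 + (0.38/2)·(3.898000 + 7.676401) = 3.599136
u(1.38) ≈ 3.5991

3.5991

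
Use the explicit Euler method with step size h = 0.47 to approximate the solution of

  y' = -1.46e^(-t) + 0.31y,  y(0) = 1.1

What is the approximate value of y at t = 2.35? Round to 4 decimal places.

-0.3044

Euler: y_{n+1} = y_n + h·f(t_n, y_n).
t=0.000000, y=1.100000: f=-1.119000 → y ← 1.100000 + 0.47·(-1.119000) = 0.574070
t=0.470000, y=0.574070: f=-0.734542 → y ← 0.574070 + 0.47·(-0.734542) = 0.228835
t=0.940000, y=0.228835: f=-0.499378 → y ← 0.228835 + 0.47·(-0.499378) = -0.005872
t=1.410000, y=-0.005872: f=-0.358270 → y ← -0.005872 + 0.47·(-0.358270) = -0.174259
t=1.880000, y=-0.174259: f=-0.276802 → y ← -0.174259 + 0.47·(-0.276802) = -0.304356
y(2.35) ≈ -0.3044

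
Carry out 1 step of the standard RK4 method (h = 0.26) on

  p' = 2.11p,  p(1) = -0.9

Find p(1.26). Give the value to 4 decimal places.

RK4: k1 = f(t_n, p_n); k2 = f(t_n + h/2, p_n + (h/2)·k1); k3 = f(t_n + h/2, p_n + (h/2)·k2); k4 = f(t_n + h, p_n + h·k3); p_{n+1} = p_n + (h/6)·(k1 + 2k2 + 2k3 + k4).
t=1.000000, p=-0.900000:
  k1 = f(1.000000, -0.900000) = -1.899000
  k2 = f(1.130000, -1.146870) = -2.419896
  k3 = f(1.130000, -1.214586) = -2.562777
  k4 = f(1.260000, -1.566322) = -3.304940
  p ← -0.900000 + (0.26/6)·(k1 + 2k2 + 2k3 + k4) = -1.557336
p(1.26) ≈ -1.5573

-1.5573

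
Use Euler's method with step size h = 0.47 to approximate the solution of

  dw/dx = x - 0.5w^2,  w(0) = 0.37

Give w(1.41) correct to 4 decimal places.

0.9072

Euler: w_{n+1} = w_n + h·f(x_n, w_n).
x=0.000000, w=0.370000: f=-0.068450 → w ← 0.370000 + 0.47·(-0.068450) = 0.337828
x=0.470000, w=0.337828: f=0.412936 → w ← 0.337828 + 0.47·0.412936 = 0.531908
x=0.940000, w=0.531908: f=0.798537 → w ← 0.531908 + 0.47·0.798537 = 0.907221
w(1.41) ≈ 0.9072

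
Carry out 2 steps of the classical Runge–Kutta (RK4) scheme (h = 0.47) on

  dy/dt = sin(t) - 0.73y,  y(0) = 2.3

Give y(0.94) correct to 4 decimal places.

RK4: k1 = f(t_n, y_n); k2 = f(t_n + h/2, y_n + (h/2)·k1); k3 = f(t_n + h/2, y_n + (h/2)·k2); k4 = f(t_n + h, y_n + h·k3); y_{n+1} = y_n + (h/6)·(k1 + 2k2 + 2k3 + k4).
t=0.000000, y=2.300000:
  k1 = f(0.000000, 2.300000) = -1.679000
  k2 = f(0.235000, 1.905435) = -1.158125
  k3 = f(0.235000, 2.027841) = -1.247481
  k4 = f(0.470000, 1.713684) = -0.798103
  y ← 2.300000 + (0.47/6)·(k1 + 2k2 + 2k3 + k4) = 1.729082
t=0.470000, y=1.729082:
  k1 = f(0.470000, 1.729082) = -0.809344
  k2 = f(0.705000, 1.538886) = -0.475353
  k3 = f(0.705000, 1.617374) = -0.532649
  k4 = f(0.940000, 1.478737) = -0.271920
  y ← 1.729082 + (0.47/6)·(k1 + 2k2 + 2k3 + k4) = 1.486463
y(0.94) ≈ 1.4865

1.4865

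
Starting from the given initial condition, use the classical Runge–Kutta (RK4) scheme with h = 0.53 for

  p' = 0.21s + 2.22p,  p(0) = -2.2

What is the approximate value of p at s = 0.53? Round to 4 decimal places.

-7.0398

RK4: k1 = f(s_n, p_n); k2 = f(s_n + h/2, p_n + (h/2)·k1); k3 = f(s_n + h/2, p_n + (h/2)·k2); k4 = f(s_n + h, p_n + h·k3); p_{n+1} = p_n + (h/6)·(k1 + 2k2 + 2k3 + k4).
s=0.000000, p=-2.200000:
  k1 = f(0.000000, -2.200000) = -4.884000
  k2 = f(0.265000, -3.494260) = -7.701607
  k3 = f(0.265000, -4.240926) = -9.359206
  k4 = f(0.530000, -7.160379) = -15.784741
  p ← -2.200000 + (0.53/6)·(k1 + 2k2 + 2k3 + k4) = -7.039816
p(0.53) ≈ -7.0398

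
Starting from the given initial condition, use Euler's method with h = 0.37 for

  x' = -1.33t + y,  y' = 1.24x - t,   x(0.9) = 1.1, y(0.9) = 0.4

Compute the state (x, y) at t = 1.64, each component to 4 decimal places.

Euler on (x,y): x_{n+1} = x_n + h·x', y_{n+1} = y_n + h·y'.
0.900000: (1.100000, 0.400000); f=(-0.797000, 0.464000) → (0.805110, 0.571680)
1.270000: (0.805110, 0.571680); f=(-1.117420, -0.271664) → (0.391665, 0.471164)
(x(1.64), y(1.64)) ≈ (0.3917, 0.4712)

0.3917, 0.4712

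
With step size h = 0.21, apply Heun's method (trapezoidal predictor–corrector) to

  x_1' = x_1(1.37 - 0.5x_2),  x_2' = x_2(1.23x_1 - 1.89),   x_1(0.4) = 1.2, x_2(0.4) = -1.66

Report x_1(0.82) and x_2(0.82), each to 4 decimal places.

Heun on (x_1,x_2): k1 = f(s_n, state_n); k2 = f(s_n + h, state_n + h·k1); state_{n+1} = state_n + (h/2)·(k1 + k2).
0.400000: (1.200000, -1.660000)
  k1 = (2.640000, 0.687240)
  predictor → (1.754400, -1.515680)
  k2 = (3.733082, -0.406069)
  → (1.869174, -1.630477)
0.610000: (1.869174, -1.630477)
  k1 = (4.084590, -0.667001)
  predictor → (2.726938, -1.770547)
  k2 = (6.149990, -2.592317)
  → (2.943805, -1.972705)
(x_1(0.82), x_2(0.82)) ≈ (2.9438, -1.9727)

2.9438, -1.9727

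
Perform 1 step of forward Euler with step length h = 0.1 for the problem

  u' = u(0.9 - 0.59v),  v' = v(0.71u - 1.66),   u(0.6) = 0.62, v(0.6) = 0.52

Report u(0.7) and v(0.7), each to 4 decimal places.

Euler on (u,v): u_{n+1} = u_n + h·u', v_{n+1} = v_n + h·v'.
0.600000: (0.620000, 0.520000); f=(0.367784, -0.634296) → (0.656778, 0.456570)
(u(0.7), v(0.7)) ≈ (0.6568, 0.4566)

0.6568, 0.4566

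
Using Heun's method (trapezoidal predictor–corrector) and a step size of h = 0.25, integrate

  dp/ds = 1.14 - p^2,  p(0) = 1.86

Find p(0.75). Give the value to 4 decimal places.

Heun: k1 = f(s_n, p_n); k2 = f(s_n + h, p_n + h·k1); p_{n+1} = p_n + (h/2)·(k1 + k2).
s=0.000000, p=1.860000:
  k1 = f(0.000000, 1.860000) = -2.319600
  k2 = f(0.250000, 1.280100) = -0.498656
  p ← 1.860000 + (0.25/2)·(-2.319600 + (-0.498656)) = 1.507718
s=0.250000, p=1.507718:
  k1 = f(0.250000, 1.507718) = -1.133214
  k2 = f(0.500000, 1.224415) = -0.359191
  p ← 1.507718 + (0.25/2)·(-1.133214 + (-0.359191)) = 1.321167
s=0.500000, p=1.321167:
  k1 = f(0.500000, 1.321167) = -0.605483
  k2 = f(0.750000, 1.169797) = -0.228424
  p ← 1.321167 + (0.25/2)·(-0.605483 + (-0.228424)) = 1.216929
p(0.75) ≈ 1.2169

1.2169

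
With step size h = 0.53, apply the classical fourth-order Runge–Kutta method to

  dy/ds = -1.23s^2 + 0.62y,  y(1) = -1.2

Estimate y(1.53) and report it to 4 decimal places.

-2.8914

RK4: k1 = f(s_n, y_n); k2 = f(s_n + h/2, y_n + (h/2)·k1); k3 = f(s_n + h/2, y_n + (h/2)·k2); k4 = f(s_n + h, y_n + h·k3); y_{n+1} = y_n + (h/6)·(k1 + 2k2 + 2k3 + k4).
s=1.000000, y=-1.200000:
  k1 = f(1.000000, -1.200000) = -1.974000
  k2 = f(1.265000, -1.723110) = -3.036605
  k3 = f(1.265000, -2.004700) = -3.211191
  k4 = f(1.530000, -2.901931) = -4.678504
  y ← -1.200000 + (0.53/6)·(k1 + 2k2 + 2k3 + k4) = -2.891415
y(1.53) ≈ -2.8914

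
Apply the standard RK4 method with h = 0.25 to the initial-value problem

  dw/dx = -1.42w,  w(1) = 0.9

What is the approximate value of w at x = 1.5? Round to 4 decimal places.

0.4425

RK4: k1 = f(x_n, w_n); k2 = f(x_n + h/2, w_n + (h/2)·k1); k3 = f(x_n + h/2, w_n + (h/2)·k2); k4 = f(x_n + h, w_n + h·k3); w_{n+1} = w_n + (h/6)·(k1 + 2k2 + 2k3 + k4).
x=1.000000, w=0.900000:
  k1 = f(1.000000, 0.900000) = -1.278000
  k2 = f(1.125000, 0.740250) = -1.051155
  k3 = f(1.125000, 0.768606) = -1.091420
  k4 = f(1.250000, 0.627145) = -0.890546
  w ← 0.900000 + (0.25/6)·(k1 + 2k2 + 2k3 + k4) = 0.631096
x=1.250000, w=0.631096:
  k1 = f(1.250000, 0.631096) = -0.896156
  k2 = f(1.375000, 0.519076) = -0.737089
  k3 = f(1.375000, 0.538960) = -0.765323
  k4 = f(1.500000, 0.439765) = -0.624467
  w ← 0.631096 + (0.25/6)·(k1 + 2k2 + 2k3 + k4) = 0.442536
w(1.5) ≈ 0.4425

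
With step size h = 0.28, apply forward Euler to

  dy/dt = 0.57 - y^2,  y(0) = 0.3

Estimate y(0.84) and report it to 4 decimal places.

Euler: y_{n+1} = y_n + h·f(t_n, y_n).
t=0.000000, y=0.300000: f=0.480000 → y ← 0.300000 + 0.28·0.480000 = 0.434400
t=0.280000, y=0.434400: f=0.381297 → y ← 0.434400 + 0.28·0.381297 = 0.541163
t=0.560000, y=0.541163: f=0.277143 → y ← 0.541163 + 0.28·0.277143 = 0.618763
y(0.84) ≈ 0.6188

0.6188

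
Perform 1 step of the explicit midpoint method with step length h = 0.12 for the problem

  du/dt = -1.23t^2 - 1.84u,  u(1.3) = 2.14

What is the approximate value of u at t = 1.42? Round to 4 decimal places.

1.4742

Midpoint: k1 = f(t_n, u_n); k2 = f(t_n + h/2, u_n + (h/2)·k1); u_{n+1} = u_n + h·k2.
t=1.300000, u=2.140000:
  k1 = f(1.300000, 2.140000) = -6.016300
  k2 = f(1.360000, 1.779022) = -5.548408
  u ← 2.140000 + 0.12·(-5.548408) = 1.474191
u(1.42) ≈ 1.4742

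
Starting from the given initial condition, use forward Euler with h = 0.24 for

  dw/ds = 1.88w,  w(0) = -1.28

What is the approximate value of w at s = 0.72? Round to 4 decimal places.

Euler: w_{n+1} = w_n + h·f(s_n, w_n).
s=0.000000, w=-1.280000: f=-2.406400 → w ← -1.280000 + 0.24·(-2.406400) = -1.857536
s=0.240000, w=-1.857536: f=-3.492168 → w ← -1.857536 + 0.24·(-3.492168) = -2.695656
s=0.480000, w=-2.695656: f=-5.067834 → w ← -2.695656 + 0.24·(-5.067834) = -3.911936
w(0.72) ≈ -3.9119

-3.9119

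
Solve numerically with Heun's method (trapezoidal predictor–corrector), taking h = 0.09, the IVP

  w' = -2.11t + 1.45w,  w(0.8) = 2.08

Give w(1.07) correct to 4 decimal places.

Heun: k1 = f(t_n, w_n); k2 = f(t_n + h, w_n + h·k1); w_{n+1} = w_n + (h/2)·(k1 + k2).
t=0.800000, w=2.080000:
  k1 = f(0.800000, 2.080000) = 1.328000
  k2 = f(0.890000, 2.199520) = 1.311404
  w ← 2.080000 + (0.09/2)·(1.328000 + 1.311404) = 2.198773
t=0.890000, w=2.198773:
  k1 = f(0.890000, 2.198773) = 1.310321
  k2 = f(0.980000, 2.316702) = 1.291418
  w ← 2.198773 + (0.09/2)·(1.310321 + 1.291418) = 2.315851
t=0.980000, w=2.315851:
  k1 = f(0.980000, 2.315851) = 1.290185
  k2 = f(1.070000, 2.431968) = 1.268654
  w ← 2.315851 + (0.09/2)·(1.290185 + 1.268654) = 2.430999
w(1.07) ≈ 2.4310

2.4310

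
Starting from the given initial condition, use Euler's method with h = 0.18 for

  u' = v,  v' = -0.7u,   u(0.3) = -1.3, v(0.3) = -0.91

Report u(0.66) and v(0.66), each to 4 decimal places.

-1.5981, -0.5618

Euler on (u,v): u_{n+1} = u_n + h·u', v_{n+1} = v_n + h·v'.
0.300000: (-1.300000, -0.910000); f=(-0.910000, 0.910000) → (-1.463800, -0.746200)
0.480000: (-1.463800, -0.746200); f=(-0.746200, 1.024660) → (-1.598116, -0.561761)
(u(0.66), v(0.66)) ≈ (-1.5981, -0.5618)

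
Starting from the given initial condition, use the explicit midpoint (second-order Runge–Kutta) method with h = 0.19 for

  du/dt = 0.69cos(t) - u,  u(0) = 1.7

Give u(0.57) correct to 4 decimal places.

Midpoint: k1 = f(t_n, u_n); k2 = f(t_n + h/2, u_n + (h/2)·k1); u_{n+1} = u_n + h·k2.
t=0.000000, u=1.700000:
  k1 = f(0.000000, 1.700000) = -1.010000
  k2 = f(0.095000, 1.604050) = -0.917161
  u ← 1.700000 + 0.19·(-0.917161) = 1.525739
t=0.190000, u=1.525739:
  k1 = f(0.190000, 1.525739) = -0.848156
  k2 = f(0.285000, 1.445164) = -0.782998
  u ← 1.525739 + 0.19·(-0.782998) = 1.376970
t=0.380000, u=1.376970:
  k1 = f(0.380000, 1.376970) = -0.736191
  k2 = f(0.475000, 1.307032) = -0.693420
  u ← 1.376970 + 0.19·(-0.693420) = 1.245220
u(0.57) ≈ 1.2452

1.2452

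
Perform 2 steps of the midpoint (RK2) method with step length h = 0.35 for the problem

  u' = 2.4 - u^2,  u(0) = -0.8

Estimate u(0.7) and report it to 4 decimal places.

Midpoint: k1 = f(x_n, u_n); k2 = f(x_n + h/2, u_n + (h/2)·k1); u_{n+1} = u_n + h·k2.
x=0.000000, u=-0.800000:
  k1 = f(0.000000, -0.800000) = 1.760000
  k2 = f(0.175000, -0.492000) = 2.157936
  u ← -0.800000 + 0.35·2.157936 = -0.044722
x=0.350000, u=-0.044722:
  k1 = f(0.350000, -0.044722) = 2.398000
  k2 = f(0.525000, 0.374928) = 2.259429
  u ← -0.044722 + 0.35·2.259429 = 0.746078
u(0.7) ≈ 0.7461

0.7461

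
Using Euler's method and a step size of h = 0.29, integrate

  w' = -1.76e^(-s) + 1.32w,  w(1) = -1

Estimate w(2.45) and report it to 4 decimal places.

Euler: w_{n+1} = w_n + h·f(s_n, w_n).
s=1.000000, w=-1.000000: f=-1.967468 → w ← -1.000000 + 0.29·(-1.967468) = -1.570566
s=1.290000, w=-1.570566: f=-2.557623 → w ← -1.570566 + 0.29·(-2.557623) = -2.312276
s=1.580000, w=-2.312276: f=-3.414721 → w ← -2.312276 + 0.29·(-3.414721) = -3.302546
s=1.870000, w=-3.302546: f=-4.630618 → w ← -3.302546 + 0.29·(-4.630618) = -4.645425
s=2.160000, w=-4.645425: f=-6.334933 → w ← -4.645425 + 0.29·(-6.334933) = -6.482555
w(2.45) ≈ -6.4826

-6.4826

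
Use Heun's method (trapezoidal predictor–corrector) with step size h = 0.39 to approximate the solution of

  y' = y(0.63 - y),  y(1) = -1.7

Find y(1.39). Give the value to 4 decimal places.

-4.9241

Heun: k1 = f(t_n, y_n); k2 = f(t_n + h, y_n + h·k1); y_{n+1} = y_n + (h/2)·(k1 + k2).
t=1.000000, y=-1.700000:
  k1 = f(1.000000, -1.700000) = -3.961000
  k2 = f(1.390000, -3.244790) = -12.572880
  y ← -1.700000 + (0.39/2)·(-3.961000 + (-12.572880)) = -4.924107
y(1.39) ≈ -4.9241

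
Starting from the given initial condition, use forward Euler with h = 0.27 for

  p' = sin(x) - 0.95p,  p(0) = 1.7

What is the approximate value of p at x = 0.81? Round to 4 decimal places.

Euler: p_{n+1} = p_n + h·f(x_n, p_n).
x=0.000000, p=1.700000: f=-1.615000 → p ← 1.700000 + 0.27·(-1.615000) = 1.263950
x=0.270000, p=1.263950: f=-0.934021 → p ← 1.263950 + 0.27·(-0.934021) = 1.011764
x=0.540000, p=1.011764: f=-0.447040 → p ← 1.011764 + 0.27·(-0.447040) = 0.891063
p(0.81) ≈ 0.8911

0.8911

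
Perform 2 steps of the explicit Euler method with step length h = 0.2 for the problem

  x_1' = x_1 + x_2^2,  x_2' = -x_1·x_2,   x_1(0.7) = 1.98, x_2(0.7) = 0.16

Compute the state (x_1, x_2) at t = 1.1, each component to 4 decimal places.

Euler on (x_1,x_2): x_1_{n+1} = x_1_n + h·x_1', x_2_{n+1} = x_2_n + h·x_2'.
0.700000: (1.980000, 0.160000); f=(2.005600, -0.316800) → (2.381120, 0.096640)
0.900000: (2.381120, 0.096640); f=(2.390459, -0.230111) → (2.859212, 0.050618)
(x_1(1.1), x_2(1.1)) ≈ (2.8592, 0.0506)

2.8592, 0.0506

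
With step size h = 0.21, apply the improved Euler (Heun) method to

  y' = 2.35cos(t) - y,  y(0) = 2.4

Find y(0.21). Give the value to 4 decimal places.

2.3852

Heun: k1 = f(t_n, y_n); k2 = f(t_n + h, y_n + h·k1); y_{n+1} = y_n + (h/2)·(k1 + k2).
t=0.000000, y=2.400000:
  k1 = f(0.000000, 2.400000) = -0.050000
  k2 = f(0.210000, 2.389500) = -0.091127
  y ← 2.400000 + (0.21/2)·(-0.050000 + (-0.091127)) = 2.385182
y(0.21) ≈ 2.3852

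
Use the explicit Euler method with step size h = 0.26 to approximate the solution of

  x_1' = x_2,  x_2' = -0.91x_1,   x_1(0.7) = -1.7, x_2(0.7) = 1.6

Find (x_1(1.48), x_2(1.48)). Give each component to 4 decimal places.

-0.1639, 2.4866

Euler on (x_1,x_2): x_1_{n+1} = x_1_n + h·x_1', x_2_{n+1} = x_2_n + h·x_2'.
0.700000: (-1.700000, 1.600000); f=(1.600000, 1.547000) → (-1.284000, 2.002220)
0.960000: (-1.284000, 2.002220); f=(2.002220, 1.168440) → (-0.763423, 2.306014)
1.220000: (-0.763423, 2.306014); f=(2.306014, 0.694715) → (-0.163859, 2.486640)
(x_1(1.48), x_2(1.48)) ≈ (-0.1639, 2.4866)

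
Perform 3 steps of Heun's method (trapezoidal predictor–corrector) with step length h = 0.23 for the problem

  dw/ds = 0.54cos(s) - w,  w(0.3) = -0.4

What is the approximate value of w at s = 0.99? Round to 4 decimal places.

-0.0017

Heun: k1 = f(s_n, w_n); k2 = f(s_n + h, w_n + h·k1); w_{n+1} = w_n + (h/2)·(k1 + k2).
s=0.300000, w=-0.400000:
  k1 = f(0.300000, -0.400000) = 0.915882
  k2 = f(0.530000, -0.189347) = 0.655263
  w ← -0.400000 + (0.23/2)·(0.915882 + 0.655263) = -0.219318
s=0.530000, w=-0.219318:
  k1 = f(0.530000, -0.219318) = 0.685234
  k2 = f(0.760000, -0.061714) = 0.453126
  w ← -0.219318 + (0.23/2)·(0.685234 + 0.453126) = -0.088407
s=0.760000, w=-0.088407:
  k1 = f(0.760000, -0.088407) = 0.479818
  k2 = f(0.990000, 0.021951) = 0.274341
  w ← -0.088407 + (0.23/2)·(0.479818 + 0.274341) = -0.001679
w(0.99) ≈ -0.0017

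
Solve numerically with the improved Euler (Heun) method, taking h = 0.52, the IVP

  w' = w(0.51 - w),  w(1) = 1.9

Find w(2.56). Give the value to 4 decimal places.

Heun: k1 = f(t_n, w_n); k2 = f(t_n + h, w_n + h·k1); w_{n+1} = w_n + (h/2)·(k1 + k2).
t=1.000000, w=1.900000:
  k1 = f(1.000000, 1.900000) = -2.641000
  k2 = f(1.520000, 0.526680) = -0.008785
  w ← 1.900000 + (0.52/2)·(-2.641000 + (-0.008785)) = 1.211056
t=1.520000, w=1.211056:
  k1 = f(1.520000, 1.211056) = -0.849018
  k2 = f(2.040000, 0.769567) = -0.199754
  w ← 1.211056 + (0.52/2)·(-0.849018 + (-0.199754)) = 0.938375
t=2.040000, w=0.938375:
  k1 = f(2.040000, 0.938375) = -0.401977
  k2 = f(2.560000, 0.729347) = -0.159980
  w ← 0.938375 + (0.52/2)·(-0.401977 + (-0.159980)) = 0.792266
w(2.56) ≈ 0.7923

0.7923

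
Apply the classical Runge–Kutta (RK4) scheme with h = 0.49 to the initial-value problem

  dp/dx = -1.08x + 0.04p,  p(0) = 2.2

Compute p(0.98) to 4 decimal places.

RK4: k1 = f(x_n, p_n); k2 = f(x_n + h/2, p_n + (h/2)·k1); k3 = f(x_n + h/2, p_n + (h/2)·k2); k4 = f(x_n + h, p_n + h·k3); p_{n+1} = p_n + (h/6)·(k1 + 2k2 + 2k3 + k4).
x=0.000000, p=2.200000:
  k1 = f(0.000000, 2.200000) = 0.088000
  k2 = f(0.245000, 2.221560) = -0.175738
  k3 = f(0.245000, 2.156944) = -0.178322
  k4 = f(0.490000, 2.112622) = -0.444695
  p ← 2.200000 + (0.49/6)·(k1 + 2k2 + 2k3 + k4) = 2.113040
x=0.490000, p=2.113040:
  k1 = f(0.490000, 2.113040) = -0.444678
  k2 = f(0.735000, 2.004094) = -0.713636
  k3 = f(0.735000, 1.938199) = -0.716272
  k4 = f(0.980000, 1.762067) = -0.987917
  p ← 2.113040 + (0.49/6)·(k1 + 2k2 + 2k3 + k4) = 1.762493
p(0.98) ≈ 1.7625

1.7625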